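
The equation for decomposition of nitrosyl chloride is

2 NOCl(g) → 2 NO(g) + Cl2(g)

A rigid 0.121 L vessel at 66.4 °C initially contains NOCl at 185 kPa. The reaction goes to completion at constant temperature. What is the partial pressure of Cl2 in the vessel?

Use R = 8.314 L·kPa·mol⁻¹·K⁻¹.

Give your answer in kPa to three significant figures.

92.5 kPa

n(NOCl)₀ = PV/RT = (185 × 0.121) / (8.314 × 339.55) = 0.007929 mol
n(Cl2) = (1/2) × 0.007929 = 0.003965 mol
P(Cl2) = nRT/V = 0.003965 × 8.314 × 339.55 / 0.121 = 92.51 kPa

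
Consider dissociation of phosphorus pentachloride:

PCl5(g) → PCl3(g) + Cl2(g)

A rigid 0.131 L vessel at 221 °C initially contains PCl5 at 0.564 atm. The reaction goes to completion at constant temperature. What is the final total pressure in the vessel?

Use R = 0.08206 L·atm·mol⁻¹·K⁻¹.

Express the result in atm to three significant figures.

1.13 atm

Since T and V are fixed, P_final/P_initial = n_final/n_initial = 2/1.
P_final = (2/1) × 0.564 = 1.128 atm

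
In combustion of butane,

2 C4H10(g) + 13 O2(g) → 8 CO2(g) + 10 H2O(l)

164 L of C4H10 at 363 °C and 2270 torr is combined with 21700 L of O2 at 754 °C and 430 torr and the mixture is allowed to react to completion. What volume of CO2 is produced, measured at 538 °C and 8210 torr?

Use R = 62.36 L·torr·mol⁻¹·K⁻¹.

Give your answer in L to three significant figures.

231 L

n(C4H10) = PV/RT = (2270 × 164) / (62.36 × 636.15) = 9.384 mol
n(O2) = PV/RT = (430 × 21700) / (62.36 × 1027.15) = 145.7 mol
For 9.384 mol C4H10, stoichiometry requires (13/2) × 9.384 = 61.00 mol O2; 145.7 mol is available, so C4H10 is limiting.
n(CO2) = (8/2) × 9.384 = 37.54 mol
V(CO2) = nRT/P = 37.54 × 62.36 × 811.15 / 8210 = 231.3 L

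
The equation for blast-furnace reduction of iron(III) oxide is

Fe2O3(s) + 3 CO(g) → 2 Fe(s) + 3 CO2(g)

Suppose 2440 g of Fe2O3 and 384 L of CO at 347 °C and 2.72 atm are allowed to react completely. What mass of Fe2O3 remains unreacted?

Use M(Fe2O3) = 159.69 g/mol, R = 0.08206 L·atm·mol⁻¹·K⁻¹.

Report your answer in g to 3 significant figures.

n(Fe2O3) = 2440 / 159.69 = 15.28 mol
n(CO) = PV/RT = (2.72 × 384) / (0.08206 × 620.15) = 20.52 mol
For 15.28 mol Fe2O3, stoichiometry requires (3/1) × 15.28 = 45.84 mol CO; 20.52 mol is available, so CO is limiting.
n(Fe2O3) consumed = (1/3) × 20.52 = 6.840 mol; remaining = 15.28 − 6.840 = 8.440 mol
m(Fe2O3) = 8.440 × 159.69 = 1348 g

1350 g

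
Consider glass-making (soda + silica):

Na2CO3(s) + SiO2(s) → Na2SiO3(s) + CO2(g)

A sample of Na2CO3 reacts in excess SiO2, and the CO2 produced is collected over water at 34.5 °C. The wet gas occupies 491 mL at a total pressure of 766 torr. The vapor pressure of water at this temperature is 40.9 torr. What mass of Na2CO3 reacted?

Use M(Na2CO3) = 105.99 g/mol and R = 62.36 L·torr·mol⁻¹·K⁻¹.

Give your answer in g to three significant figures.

1.97 g

P(CO2) = 766 − 40.9 = 725.1 torr
n(CO2) = PV/RT = (725.1 × 0.4910) / (62.36 × 307.65) = 0.01856 mol
n(Na2CO3) = (1/1) × 0.01856 = 0.01856 mol
m(Na2CO3) = 0.01856 × 105.99 = 1.967 g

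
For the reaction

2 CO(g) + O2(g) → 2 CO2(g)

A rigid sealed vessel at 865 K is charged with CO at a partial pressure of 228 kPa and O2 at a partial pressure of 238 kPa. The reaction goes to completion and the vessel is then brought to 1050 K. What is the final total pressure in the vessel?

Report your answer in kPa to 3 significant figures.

427 kPa

At constant V, partial pressures at 865 K are proportional to moles, so apply stoichiometry directly to pressures.
P(O2) required for 228 kPa of CO = (1/2) × 228 = 114.0 kPa; available 238 kPa, so CO is limiting.
P(O2) remaining = 238 − (1/2) × 228 = 124.0 kPa
P(gaseous products) = (2)/2 × 228 = 228.0 kPa
P_total at 865 K = 124.0 + 228.0 = 352.0 kPa
Scaling to 1050 K: P = 352.0 × 1050/865 = 427.3 kPa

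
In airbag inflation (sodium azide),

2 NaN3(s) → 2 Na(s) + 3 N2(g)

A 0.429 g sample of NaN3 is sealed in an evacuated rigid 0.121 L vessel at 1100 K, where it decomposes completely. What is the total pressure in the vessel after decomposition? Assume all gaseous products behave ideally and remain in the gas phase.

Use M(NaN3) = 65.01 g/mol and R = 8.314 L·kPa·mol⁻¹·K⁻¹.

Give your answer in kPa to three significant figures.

748 kPa

n(NaN3) = 0.429 / 65.01 = 0.006599 mol
n(gas produced) = (3/2) × 0.006599 = 0.009898 mol
P = nRT/V = 0.009898 × 8.314 × 1100 / 0.121 = 748.1 kPa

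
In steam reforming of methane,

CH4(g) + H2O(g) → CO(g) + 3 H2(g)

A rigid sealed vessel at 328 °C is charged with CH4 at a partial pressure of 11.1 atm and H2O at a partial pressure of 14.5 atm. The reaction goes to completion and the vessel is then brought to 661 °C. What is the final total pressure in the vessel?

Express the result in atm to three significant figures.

74.3 atm

With V and T fixed, P_i ∝ n_i, so the mole ratios apply directly to partial pressures at 328 °C.
P(H2O) required for 11.1 atm of CH4 = (1/1) × 11.1 = 11.10 atm; available 14.5 atm, so CH4 is limiting.
P(H2O) remaining = 14.5 − (1/1) × 11.1 = 3.400 atm
P(gaseous products) = (1+3)/1 × 11.1 = 44.40 atm
P_total at 328 °C = 3.400 + 44.40 = 47.80 atm
Scaling to 661 °C: P = 47.80 × 934.15/601.15 = 74.28 atm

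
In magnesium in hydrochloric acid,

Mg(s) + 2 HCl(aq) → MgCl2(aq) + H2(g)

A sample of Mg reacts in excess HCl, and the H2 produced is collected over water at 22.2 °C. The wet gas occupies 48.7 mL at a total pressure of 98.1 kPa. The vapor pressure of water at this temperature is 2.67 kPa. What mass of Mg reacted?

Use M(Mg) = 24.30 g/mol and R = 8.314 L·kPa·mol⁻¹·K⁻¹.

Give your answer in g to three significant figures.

0.0460 g

P(H2) = 98.1 − 2.67 = 95.43 kPa
n(H2) = PV/RT = (95.43 × 0.04870) / (8.314 × 295.35) = 0.001893 mol
n(Mg) = (1/1) × 0.001893 = 0.001893 mol
m(Mg) = 0.001893 × 24.30 = 0.04600 g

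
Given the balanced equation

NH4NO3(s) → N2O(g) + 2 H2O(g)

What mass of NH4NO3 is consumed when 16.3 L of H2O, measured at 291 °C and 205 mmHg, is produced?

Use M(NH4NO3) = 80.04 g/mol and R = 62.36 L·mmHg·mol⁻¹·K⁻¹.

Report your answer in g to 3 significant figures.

n(H2O) = PV/RT = (205 × 16.3) / (62.36 × 564.15) = 0.09498 mol
n(NH4NO3) = (1/2) × 0.09498 = 0.04749 mol
m(NH4NO3) = 0.04749 × 80.04 = 3.801 g

3.80 g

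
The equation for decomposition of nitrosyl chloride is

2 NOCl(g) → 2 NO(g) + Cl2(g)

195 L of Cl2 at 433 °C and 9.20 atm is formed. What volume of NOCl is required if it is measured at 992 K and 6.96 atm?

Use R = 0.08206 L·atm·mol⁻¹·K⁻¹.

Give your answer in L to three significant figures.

n(Cl2) = PV/RT = (9.20 × 195) / (0.08206 × 706.15) = 30.96 mol
n(NOCl) = (2/1) × 30.96 = 61.92 mol
V = nRT/P = 61.92 × 0.08206 × 992 / 6.96 = 724.2 L

724 L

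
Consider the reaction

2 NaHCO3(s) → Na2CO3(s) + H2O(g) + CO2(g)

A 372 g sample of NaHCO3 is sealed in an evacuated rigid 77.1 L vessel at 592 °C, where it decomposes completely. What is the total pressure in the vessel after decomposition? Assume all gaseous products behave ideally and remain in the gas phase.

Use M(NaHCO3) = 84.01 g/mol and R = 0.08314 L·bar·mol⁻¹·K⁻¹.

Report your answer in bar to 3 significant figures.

n(NaHCO3) = 372 / 84.01 = 4.428 mol
n(gas produced) = (2/2) × 4.428 = 4.428 mol
P = nRT/V = 4.428 × 0.08314 × 865.15 / 77.1 = 4.131 bar

4.13 bar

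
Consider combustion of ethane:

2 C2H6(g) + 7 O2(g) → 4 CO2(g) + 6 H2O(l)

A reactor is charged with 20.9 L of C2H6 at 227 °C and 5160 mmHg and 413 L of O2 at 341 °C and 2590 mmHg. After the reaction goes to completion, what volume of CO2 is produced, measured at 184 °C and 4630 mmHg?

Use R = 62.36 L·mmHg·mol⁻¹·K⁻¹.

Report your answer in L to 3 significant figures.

42.6 L

n(C2H6) = PV/RT = (5160 × 20.9) / (62.36 × 500.15) = 3.458 mol
n(O2) = PV/RT = (2590 × 413) / (62.36 × 614.15) = 27.93 mol
For 3.458 mol C2H6, stoichiometry requires (7/2) × 3.458 = 12.10 mol O2; 27.93 mol is available, so C2H6 is limiting.
n(CO2) = (4/2) × 3.458 = 6.916 mol
V(CO2) = nRT/P = 6.916 × 62.36 × 457.15 / 4630 = 42.58 L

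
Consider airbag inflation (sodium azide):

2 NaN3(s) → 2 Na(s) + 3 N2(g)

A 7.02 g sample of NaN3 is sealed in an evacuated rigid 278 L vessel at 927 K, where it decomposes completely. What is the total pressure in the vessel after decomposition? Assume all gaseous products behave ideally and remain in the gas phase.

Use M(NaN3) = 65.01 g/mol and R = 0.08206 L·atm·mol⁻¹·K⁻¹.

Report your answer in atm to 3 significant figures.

n(NaN3) = 7.02 / 65.01 = 0.1080 mol
n(gas produced) = (3/2) × 0.1080 = 0.1620 mol
P = nRT/V = 0.1620 × 0.08206 × 927 / 278 = 0.04433 atm

0.0443 atm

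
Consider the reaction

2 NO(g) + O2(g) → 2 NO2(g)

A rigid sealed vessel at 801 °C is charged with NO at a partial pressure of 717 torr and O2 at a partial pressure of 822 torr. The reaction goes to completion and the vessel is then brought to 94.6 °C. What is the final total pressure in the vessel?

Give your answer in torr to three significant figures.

At constant V, partial pressures at 801 °C are proportional to moles, so apply stoichiometry directly to pressures.
P(O2) required for 717 torr of NO = (1/2) × 717 = 358.5 torr; available 822 torr, so NO is limiting.
P(O2) remaining = 822 − (1/2) × 717 = 463.5 torr
P(gaseous products) = (2)/2 × 717 = 717.0 torr
P_total at 801 °C = 463.5 + 717.0 = 1180 torr
Scaling to 94.6 °C: P = 1180 × 367.75/1074.15 = 404.0 torr

404 torr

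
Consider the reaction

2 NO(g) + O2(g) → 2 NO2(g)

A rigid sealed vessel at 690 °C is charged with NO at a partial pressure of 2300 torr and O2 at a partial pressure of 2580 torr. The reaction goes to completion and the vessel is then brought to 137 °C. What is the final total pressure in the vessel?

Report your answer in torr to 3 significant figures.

At constant V, partial pressures at 690 °C are proportional to moles, so apply stoichiometry directly to pressures.
P(O2) required for 2300 torr of NO = (1/2) × 2300 = 1150 torr; available 2580 torr, so NO is limiting.
P(O2) remaining = 2580 − (1/2) × 2300 = 1430 torr
P(gaseous products) = (2)/2 × 2300 = 2300 torr
P_total at 690 °C = 1430 + 2300 = 3730 torr
Scaling to 137 °C: P = 3730 × 410.15/963.15 = 1588 torr

1590 torr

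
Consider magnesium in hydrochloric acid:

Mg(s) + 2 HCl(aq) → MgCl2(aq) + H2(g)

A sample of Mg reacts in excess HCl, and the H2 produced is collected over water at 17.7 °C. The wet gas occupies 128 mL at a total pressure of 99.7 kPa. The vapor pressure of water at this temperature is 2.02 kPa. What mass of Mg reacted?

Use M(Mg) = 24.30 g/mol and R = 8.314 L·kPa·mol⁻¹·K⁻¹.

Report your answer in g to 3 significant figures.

P(H2) = 99.7 − 2.02 = 97.68 kPa
n(H2) = PV/RT = (97.68 × 0.1280) / (8.314 × 290.85) = 0.005171 mol
n(Mg) = (1/1) × 0.005171 = 0.005171 mol
m(Mg) = 0.005171 × 24.30 = 0.1257 g

0.126 g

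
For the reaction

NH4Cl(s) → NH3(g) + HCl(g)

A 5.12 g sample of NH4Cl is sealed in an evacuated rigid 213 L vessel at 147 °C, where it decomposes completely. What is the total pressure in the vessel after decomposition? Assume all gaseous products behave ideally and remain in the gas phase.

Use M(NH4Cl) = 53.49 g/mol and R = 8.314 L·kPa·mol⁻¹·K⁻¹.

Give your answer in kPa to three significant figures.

n(NH4Cl) = 5.12 / 53.49 = 0.09572 mol
n(gas produced) = (2/1) × 0.09572 = 0.1914 mol
P = nRT/V = 0.1914 × 8.314 × 420.15 / 213 = 3.139 kPa

3.14 kPa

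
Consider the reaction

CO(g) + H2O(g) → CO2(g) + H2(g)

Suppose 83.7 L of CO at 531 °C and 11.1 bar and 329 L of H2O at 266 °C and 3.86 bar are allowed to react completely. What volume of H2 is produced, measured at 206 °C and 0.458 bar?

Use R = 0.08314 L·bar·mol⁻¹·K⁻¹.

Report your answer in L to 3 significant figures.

n(CO) = PV/RT = (11.1 × 83.7) / (0.08314 × 804.15) = 13.90 mol
n(H2O) = PV/RT = (3.86 × 329) / (0.08314 × 539.15) = 28.33 mol
For 13.90 mol CO, stoichiometry requires (1/1) × 13.90 = 13.90 mol H2O; 28.33 mol is available, so CO is limiting.
n(H2) = (1/1) × 13.90 = 13.90 mol
V(H2) = nRT/P = 13.90 × 0.08314 × 479.15 / 0.458 = 1209 L

1210 L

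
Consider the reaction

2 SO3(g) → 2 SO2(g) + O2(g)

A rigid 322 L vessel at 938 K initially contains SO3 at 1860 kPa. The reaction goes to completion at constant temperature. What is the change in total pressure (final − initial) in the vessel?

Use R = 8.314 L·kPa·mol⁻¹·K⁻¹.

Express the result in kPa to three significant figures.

Since T and V are fixed, P_final/P_initial = n_final/n_initial = 3/2.
P_final = (3/2) × 1860 = 2790 kPa; ΔP = 2790 − 1860 = 930.0 kPa

930 kPa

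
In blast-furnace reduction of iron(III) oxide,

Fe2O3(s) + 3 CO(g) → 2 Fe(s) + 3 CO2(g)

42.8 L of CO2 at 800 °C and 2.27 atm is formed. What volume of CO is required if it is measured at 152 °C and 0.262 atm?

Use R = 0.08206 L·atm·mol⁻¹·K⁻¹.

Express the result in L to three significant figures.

147 L

n(CO2) = PV/RT = (2.27 × 42.8) / (0.08206 × 1073.15) = 1.103 mol
n(CO) = (3/3) × 1.103 = 1.103 mol
V = nRT/P = 1.103 × 0.08206 × 425.15 / 0.262 = 146.9 L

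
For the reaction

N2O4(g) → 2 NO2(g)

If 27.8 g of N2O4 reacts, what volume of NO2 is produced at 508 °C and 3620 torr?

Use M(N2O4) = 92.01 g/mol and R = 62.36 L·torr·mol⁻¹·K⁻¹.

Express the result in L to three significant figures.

8.13 L

n(N2O4) = 27.80 / 92.01 = 0.3021 mol
n(NO2) = (2/1) × 0.3021 = 0.6042 mol
V = nRT/P = 0.6042 × 62.36 × 781.15 / 3620 = 8.130 L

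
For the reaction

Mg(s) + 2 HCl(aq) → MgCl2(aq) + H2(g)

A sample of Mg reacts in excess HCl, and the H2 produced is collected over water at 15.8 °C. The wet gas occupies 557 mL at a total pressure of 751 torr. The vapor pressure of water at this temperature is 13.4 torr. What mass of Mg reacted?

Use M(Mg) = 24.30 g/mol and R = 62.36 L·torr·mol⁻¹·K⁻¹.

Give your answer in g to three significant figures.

P(H2) = 751 − 13.4 = 737.6 torr
n(H2) = PV/RT = (737.6 × 0.5570) / (62.36 × 288.95) = 0.02280 mol
n(Mg) = (1/1) × 0.02280 = 0.02280 mol
m(Mg) = 0.02280 × 24.30 = 0.5540 g

0.554 g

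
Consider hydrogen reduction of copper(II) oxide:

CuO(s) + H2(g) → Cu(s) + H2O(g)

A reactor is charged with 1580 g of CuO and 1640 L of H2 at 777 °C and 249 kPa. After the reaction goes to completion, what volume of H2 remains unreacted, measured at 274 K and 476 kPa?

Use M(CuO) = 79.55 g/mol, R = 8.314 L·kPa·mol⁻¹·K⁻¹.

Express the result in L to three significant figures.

129 L

n(CuO) = 1580 / 79.55 = 19.86 mol
n(H2) = PV/RT = (249 × 1640) / (8.314 × 1050.15) = 46.77 mol
For 19.86 mol CuO, stoichiometry requires (1/1) × 19.86 = 19.86 mol H2; 46.77 mol is available, so CuO is limiting.
n(H2) consumed = (1/1) × 19.86 = 19.86 mol; remaining = 46.77 − 19.86 = 26.91 mol
V(H2) = nRT/P = 26.91 × 8.314 × 274 / 476 = 128.8 L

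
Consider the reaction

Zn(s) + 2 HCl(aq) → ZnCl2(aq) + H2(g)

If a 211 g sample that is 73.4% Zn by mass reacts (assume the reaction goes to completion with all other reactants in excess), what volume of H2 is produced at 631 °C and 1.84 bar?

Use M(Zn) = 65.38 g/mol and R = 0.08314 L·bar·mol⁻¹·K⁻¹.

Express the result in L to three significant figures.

96.8 L

mass of Zn = 211 × 73.4/100 = 154.9 g
n(Zn) = 154.9 / 65.38 = 2.369 mol
n(H2) = (1/1) × 2.369 = 2.369 mol
V = nRT/P = 2.369 × 0.08314 × 904.15 / 1.84 = 96.78 L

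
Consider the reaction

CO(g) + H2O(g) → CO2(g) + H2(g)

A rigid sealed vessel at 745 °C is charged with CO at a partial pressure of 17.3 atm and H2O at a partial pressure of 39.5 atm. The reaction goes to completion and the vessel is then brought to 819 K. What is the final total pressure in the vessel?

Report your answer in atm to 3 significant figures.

45.7 atm

At constant V, partial pressures at 745 °C are proportional to moles, so apply stoichiometry directly to pressures.
P(H2O) required for 17.3 atm of CO = (1/1) × 17.3 = 17.30 atm; available 39.5 atm, so CO is limiting.
P(H2O) remaining = 39.5 − (1/1) × 17.3 = 22.20 atm
P(gaseous products) = (1+1)/1 × 17.3 = 34.60 atm
P_total at 745 °C = 22.20 + 34.60 = 56.80 atm
Scaling to 819 K: P = 56.80 × 819/1018.15 = 45.69 atm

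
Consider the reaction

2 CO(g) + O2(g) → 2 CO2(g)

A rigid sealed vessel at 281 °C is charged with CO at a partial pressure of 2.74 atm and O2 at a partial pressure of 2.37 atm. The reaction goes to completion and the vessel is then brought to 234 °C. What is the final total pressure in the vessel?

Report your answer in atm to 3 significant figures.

3.42 atm

At constant V, partial pressures at 281 °C are proportional to moles, so apply stoichiometry directly to pressures.
P(O2) required for 2.74 atm of CO = (1/2) × 2.74 = 1.370 atm; available 2.37 atm, so CO is limiting.
P(O2) remaining = 2.37 − (1/2) × 2.74 = 1.000 atm
P(gaseous products) = (2)/2 × 2.74 = 2.740 atm
P_total at 281 °C = 1.000 + 2.740 = 3.740 atm
Scaling to 234 °C: P = 3.740 × 507.15/554.15 = 3.423 atm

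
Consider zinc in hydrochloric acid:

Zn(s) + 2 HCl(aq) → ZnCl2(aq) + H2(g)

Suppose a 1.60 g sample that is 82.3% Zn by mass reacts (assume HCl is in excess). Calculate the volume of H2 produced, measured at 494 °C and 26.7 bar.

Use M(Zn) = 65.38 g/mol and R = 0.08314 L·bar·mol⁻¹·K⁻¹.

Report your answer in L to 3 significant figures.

mass of Zn = 1.60 × 82.3/100 = 1.317 g
n(Zn) = 1.317 / 65.38 = 0.02014 mol
n(H2) = (1/1) × 0.02014 = 0.02014 mol
V = nRT/P = 0.02014 × 0.08314 × 767.15 / 26.7 = 0.04811 L

0.0481 L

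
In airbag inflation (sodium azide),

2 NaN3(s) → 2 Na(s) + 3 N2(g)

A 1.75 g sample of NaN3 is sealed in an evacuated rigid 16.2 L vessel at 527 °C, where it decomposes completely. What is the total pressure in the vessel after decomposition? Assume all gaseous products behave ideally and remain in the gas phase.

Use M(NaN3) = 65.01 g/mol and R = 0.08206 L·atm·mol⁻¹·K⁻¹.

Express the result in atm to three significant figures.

0.164 atm

n(NaN3) = 1.75 / 65.01 = 0.02692 mol
n(gas produced) = (3/2) × 0.02692 = 0.04038 mol
P = nRT/V = 0.04038 × 0.08206 × 800.15 / 16.2 = 0.1637 atm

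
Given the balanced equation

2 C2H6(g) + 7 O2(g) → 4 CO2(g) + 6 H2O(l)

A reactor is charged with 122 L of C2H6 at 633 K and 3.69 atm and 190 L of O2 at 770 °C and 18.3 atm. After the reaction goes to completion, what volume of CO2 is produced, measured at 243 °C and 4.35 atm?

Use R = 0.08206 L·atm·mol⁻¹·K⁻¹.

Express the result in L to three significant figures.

n(C2H6) = PV/RT = (3.69 × 122) / (0.08206 × 633) = 8.667 mol
n(O2) = PV/RT = (18.3 × 190) / (0.08206 × 1043.15) = 40.62 mol
For 8.667 mol C2H6, stoichiometry requires (7/2) × 8.667 = 30.33 mol O2; 40.62 mol is available, so C2H6 is limiting.
n(CO2) = (4/2) × 8.667 = 17.33 mol
V(CO2) = nRT/P = 17.33 × 0.08206 × 516.15 / 4.35 = 168.7 L

169 L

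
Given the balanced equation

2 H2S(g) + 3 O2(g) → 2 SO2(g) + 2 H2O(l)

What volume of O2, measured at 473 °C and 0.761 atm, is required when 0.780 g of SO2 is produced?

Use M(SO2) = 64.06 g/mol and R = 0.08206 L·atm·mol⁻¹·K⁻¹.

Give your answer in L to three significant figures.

1.47 L

n(SO2) = 0.7800 / 64.06 = 0.01218 mol
n(O2) = (3/2) × 0.01218 = 0.01827 mol
V = nRT/P = 0.01827 × 0.08206 × 746.15 / 0.761 = 1.470 L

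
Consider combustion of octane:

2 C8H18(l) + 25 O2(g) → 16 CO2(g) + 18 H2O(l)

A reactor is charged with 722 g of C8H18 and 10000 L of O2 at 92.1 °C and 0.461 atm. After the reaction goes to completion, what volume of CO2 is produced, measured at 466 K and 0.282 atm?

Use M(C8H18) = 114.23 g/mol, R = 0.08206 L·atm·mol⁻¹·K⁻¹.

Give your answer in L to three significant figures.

6860 L

n(C8H18) = 722 / 114.23 = 6.321 mol
n(O2) = PV/RT = (0.461 × 10000) / (0.08206 × 365.25) = 153.8 mol
For 6.321 mol C8H18, stoichiometry requires (25/2) × 6.321 = 79.01 mol O2; 153.8 mol is available, so C8H18 is limiting.
n(CO2) = (16/2) × 6.321 = 50.57 mol
V(CO2) = nRT/P = 50.57 × 0.08206 × 466 / 0.282 = 6857 L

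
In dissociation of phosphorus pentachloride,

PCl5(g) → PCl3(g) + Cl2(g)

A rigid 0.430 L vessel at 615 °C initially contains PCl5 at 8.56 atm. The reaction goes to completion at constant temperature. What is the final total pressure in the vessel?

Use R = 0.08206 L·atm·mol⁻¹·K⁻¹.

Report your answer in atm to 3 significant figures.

17.1 atm

Rigid vessel, constant T ⇒ P scales with total gas moles (1 → 2).
P_final = (2/1) × 8.56 = 17.12 atm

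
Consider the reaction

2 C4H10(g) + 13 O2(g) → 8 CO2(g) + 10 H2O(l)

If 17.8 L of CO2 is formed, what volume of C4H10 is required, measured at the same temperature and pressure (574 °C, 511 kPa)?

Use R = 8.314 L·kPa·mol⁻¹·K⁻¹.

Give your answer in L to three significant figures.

4.45 L

At constant T and P, gas volumes are in the mole ratio: V(C4H10) = (2/8) × 17.8 = 4.450 L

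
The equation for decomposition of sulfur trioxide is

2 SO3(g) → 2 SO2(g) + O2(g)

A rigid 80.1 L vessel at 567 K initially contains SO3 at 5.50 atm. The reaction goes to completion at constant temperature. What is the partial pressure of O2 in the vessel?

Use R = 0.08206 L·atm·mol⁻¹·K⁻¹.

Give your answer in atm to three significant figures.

n(SO3)₀ = PV/RT = (5.50 × 80.1) / (0.08206 × 567) = 9.468 mol
n(O2) = (1/2) × 9.468 = 4.734 mol
P(O2) = nRT/V = 4.734 × 0.08206 × 567 / 80.1 = 2.750 atm

2.75 atm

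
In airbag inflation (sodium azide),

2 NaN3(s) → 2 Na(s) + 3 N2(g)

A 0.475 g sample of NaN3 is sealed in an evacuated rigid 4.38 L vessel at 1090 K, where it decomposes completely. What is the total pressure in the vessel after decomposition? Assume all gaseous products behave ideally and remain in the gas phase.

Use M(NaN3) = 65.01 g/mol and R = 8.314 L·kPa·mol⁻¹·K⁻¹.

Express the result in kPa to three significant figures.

n(NaN3) = 0.475 / 65.01 = 0.007307 mol
n(gas produced) = (3/2) × 0.007307 = 0.01096 mol
P = nRT/V = 0.01096 × 8.314 × 1090 / 4.38 = 22.68 kPa

22.7 kPa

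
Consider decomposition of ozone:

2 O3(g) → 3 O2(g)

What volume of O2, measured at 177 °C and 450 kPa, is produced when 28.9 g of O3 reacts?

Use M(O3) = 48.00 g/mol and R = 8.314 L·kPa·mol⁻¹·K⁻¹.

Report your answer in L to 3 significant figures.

n(O3) = 28.90 / 48.00 = 0.6021 mol
n(O2) = (3/2) × 0.6021 = 0.9031 mol
V = nRT/P = 0.9031 × 8.314 × 450.15 / 450 = 7.511 L

7.51 L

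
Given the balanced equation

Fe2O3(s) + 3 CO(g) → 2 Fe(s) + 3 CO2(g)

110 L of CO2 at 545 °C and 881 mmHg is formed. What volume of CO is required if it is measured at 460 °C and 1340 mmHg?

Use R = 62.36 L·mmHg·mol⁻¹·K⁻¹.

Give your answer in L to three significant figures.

64.8 L

n(CO2) = PV/RT = (881 × 110) / (62.36 × 818.15) = 1.899 mol
n(CO) = (3/3) × 1.899 = 1.899 mol
V = nRT/P = 1.899 × 62.36 × 733.15 / 1340 = 64.79 L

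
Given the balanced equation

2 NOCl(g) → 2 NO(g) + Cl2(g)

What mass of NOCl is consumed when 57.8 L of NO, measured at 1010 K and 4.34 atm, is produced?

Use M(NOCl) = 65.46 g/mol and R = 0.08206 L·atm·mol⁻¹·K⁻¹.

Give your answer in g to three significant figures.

n(NO) = PV/RT = (4.34 × 57.8) / (0.08206 × 1010) = 3.027 mol
n(NOCl) = (2/2) × 3.027 = 3.027 mol
m(NOCl) = 3.027 × 65.46 = 198.1 g

198 g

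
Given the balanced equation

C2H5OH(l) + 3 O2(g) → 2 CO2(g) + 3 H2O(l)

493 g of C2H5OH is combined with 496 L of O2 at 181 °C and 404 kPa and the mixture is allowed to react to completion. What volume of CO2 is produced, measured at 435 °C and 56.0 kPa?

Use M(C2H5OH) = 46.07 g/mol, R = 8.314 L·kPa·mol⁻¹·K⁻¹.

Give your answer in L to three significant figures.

2250 L

n(C2H5OH) = 493 / 46.07 = 10.70 mol
n(O2) = PV/RT = (404 × 496) / (8.314 × 454.15) = 53.07 mol
For 10.70 mol C2H5OH, stoichiometry requires (3/1) × 10.70 = 32.10 mol O2; 53.07 mol is available, so C2H5OH is limiting.
n(CO2) = (2/1) × 10.70 = 21.40 mol
V(CO2) = nRT/P = 21.40 × 8.314 × 708.15 / 56.0 = 2250 L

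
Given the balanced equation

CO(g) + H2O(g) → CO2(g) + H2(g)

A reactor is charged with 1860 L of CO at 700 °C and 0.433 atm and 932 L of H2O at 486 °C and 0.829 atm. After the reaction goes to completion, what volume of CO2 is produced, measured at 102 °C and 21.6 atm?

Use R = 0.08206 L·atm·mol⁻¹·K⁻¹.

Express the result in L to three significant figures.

14.4 L

n(CO) = PV/RT = (0.433 × 1860) / (0.08206 × 973.15) = 10.09 mol
n(H2O) = PV/RT = (0.829 × 932) / (0.08206 × 759.15) = 12.40 mol
For 10.09 mol CO, stoichiometry requires (1/1) × 10.09 = 10.09 mol H2O; 12.40 mol is available, so CO is limiting.
n(CO2) = (1/1) × 10.09 = 10.09 mol
V(CO2) = nRT/P = 10.09 × 0.08206 × 375.15 / 21.6 = 14.38 L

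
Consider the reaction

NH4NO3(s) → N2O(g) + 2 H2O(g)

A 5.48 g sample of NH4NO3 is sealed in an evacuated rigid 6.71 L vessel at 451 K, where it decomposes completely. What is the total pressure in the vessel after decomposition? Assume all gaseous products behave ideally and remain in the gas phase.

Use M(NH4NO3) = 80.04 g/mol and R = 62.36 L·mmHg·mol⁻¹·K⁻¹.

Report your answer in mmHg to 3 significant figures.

861 mmHg

n(NH4NO3) = 5.48 / 80.04 = 0.06847 mol
n(gas produced) = (3/1) × 0.06847 = 0.2054 mol
P = nRT/V = 0.2054 × 62.36 × 451 / 6.71 = 860.9 mmHg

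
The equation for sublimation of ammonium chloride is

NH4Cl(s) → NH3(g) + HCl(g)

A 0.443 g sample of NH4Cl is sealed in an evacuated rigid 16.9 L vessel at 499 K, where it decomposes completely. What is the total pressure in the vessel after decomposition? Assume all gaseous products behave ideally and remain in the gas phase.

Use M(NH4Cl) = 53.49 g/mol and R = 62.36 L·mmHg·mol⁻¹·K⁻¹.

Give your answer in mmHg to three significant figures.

30.5 mmHg

n(NH4Cl) = 0.443 / 53.49 = 0.008282 mol
n(gas produced) = (2/1) × 0.008282 = 0.01656 mol
P = nRT/V = 0.01656 × 62.36 × 499 / 16.9 = 30.49 mmHg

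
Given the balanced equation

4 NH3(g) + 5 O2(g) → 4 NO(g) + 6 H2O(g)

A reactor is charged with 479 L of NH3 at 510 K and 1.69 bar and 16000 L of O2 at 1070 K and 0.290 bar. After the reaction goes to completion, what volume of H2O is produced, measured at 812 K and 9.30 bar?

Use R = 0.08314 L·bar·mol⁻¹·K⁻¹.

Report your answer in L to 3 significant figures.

n(NH3) = PV/RT = (1.69 × 479) / (0.08314 × 510) = 19.09 mol
n(O2) = PV/RT = (0.290 × 16000) / (0.08314 × 1070) = 52.16 mol
For 19.09 mol NH3, stoichiometry requires (5/4) × 19.09 = 23.86 mol O2; 52.16 mol is available, so NH3 is limiting.
n(H2O) = (6/4) × 19.09 = 28.63 mol
V(H2O) = nRT/P = 28.63 × 0.08314 × 812 / 9.30 = 207.8 L

208 L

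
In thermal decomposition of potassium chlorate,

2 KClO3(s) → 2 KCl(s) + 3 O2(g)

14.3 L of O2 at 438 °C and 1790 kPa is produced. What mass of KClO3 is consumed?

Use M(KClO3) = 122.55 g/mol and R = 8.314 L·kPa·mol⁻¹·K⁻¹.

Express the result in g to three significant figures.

n(O2) = PV/RT = (1790 × 14.3) / (8.314 × 711.15) = 4.329 mol
n(KClO3) = (2/3) × 4.329 = 2.886 mol
m(KClO3) = 2.886 × 122.55 = 353.7 g

354 g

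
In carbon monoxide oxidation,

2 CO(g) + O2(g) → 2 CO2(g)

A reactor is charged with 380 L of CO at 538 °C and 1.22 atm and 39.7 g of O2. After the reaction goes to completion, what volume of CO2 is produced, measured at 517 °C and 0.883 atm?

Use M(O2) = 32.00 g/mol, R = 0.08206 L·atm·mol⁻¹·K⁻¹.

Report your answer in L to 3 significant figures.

n(CO) = PV/RT = (1.22 × 380) / (0.08206 × 811.15) = 6.965 mol
n(O2) = 39.7 / 32.00 = 1.241 mol
For 6.965 mol CO, stoichiometry requires (1/2) × 6.965 = 3.482 mol O2; 1.241 mol is available, so O2 is limiting.
n(CO2) = (2/1) × 1.241 = 2.482 mol
V(CO2) = nRT/P = 2.482 × 0.08206 × 790.15 / 0.883 = 182.3 L

182 L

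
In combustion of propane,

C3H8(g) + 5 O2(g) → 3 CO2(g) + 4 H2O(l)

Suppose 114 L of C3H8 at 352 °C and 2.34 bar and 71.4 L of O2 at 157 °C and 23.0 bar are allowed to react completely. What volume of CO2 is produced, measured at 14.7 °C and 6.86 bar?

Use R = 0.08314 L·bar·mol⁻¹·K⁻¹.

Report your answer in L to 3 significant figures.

53.7 L

n(C3H8) = PV/RT = (2.34 × 114) / (0.08314 × 625.15) = 5.132 mol
n(O2) = PV/RT = (23.0 × 71.4) / (0.08314 × 430.15) = 45.92 mol
For 5.132 mol C3H8, stoichiometry requires (5/1) × 5.132 = 25.66 mol O2; 45.92 mol is available, so C3H8 is limiting.
n(CO2) = (3/1) × 5.132 = 15.40 mol
V(CO2) = nRT/P = 15.40 × 0.08314 × 287.85 / 6.86 = 53.72 L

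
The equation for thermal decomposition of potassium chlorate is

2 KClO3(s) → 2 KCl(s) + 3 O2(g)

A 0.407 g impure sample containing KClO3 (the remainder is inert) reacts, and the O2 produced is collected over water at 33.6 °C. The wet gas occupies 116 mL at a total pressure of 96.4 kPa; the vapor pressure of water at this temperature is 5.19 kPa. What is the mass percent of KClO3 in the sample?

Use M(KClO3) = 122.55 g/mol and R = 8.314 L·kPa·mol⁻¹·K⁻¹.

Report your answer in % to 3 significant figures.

83.3 %

P(O2) = 96.4 − 5.19 = 91.21 kPa
n(O2) = PV/RT = (91.21 × 0.1160) / (8.314 × 306.75) = 0.004149 mol
n(KClO3) = (2/3) × 0.004149 = 0.002766 mol
m(KClO3) = 0.002766 × 122.55 = 0.3390 g
%KClO3 = 0.3390 / 0.407 × 100 = 83.29%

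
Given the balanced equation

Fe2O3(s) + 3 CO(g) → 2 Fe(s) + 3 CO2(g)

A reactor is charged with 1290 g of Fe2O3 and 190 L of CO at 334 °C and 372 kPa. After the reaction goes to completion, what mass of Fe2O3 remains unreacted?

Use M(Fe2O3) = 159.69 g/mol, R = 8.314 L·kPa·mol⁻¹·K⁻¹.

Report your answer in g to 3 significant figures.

n(Fe2O3) = 1290 / 159.69 = 8.078 mol
n(CO) = PV/RT = (372 × 190) / (8.314 × 607.15) = 14.00 mol
For 8.078 mol Fe2O3, stoichiometry requires (3/1) × 8.078 = 24.23 mol CO; 14.00 mol is available, so CO is limiting.
n(Fe2O3) consumed = (1/3) × 14.00 = 4.667 mol; remaining = 8.078 − 4.667 = 3.411 mol
m(Fe2O3) = 3.411 × 159.69 = 544.7 g

545 g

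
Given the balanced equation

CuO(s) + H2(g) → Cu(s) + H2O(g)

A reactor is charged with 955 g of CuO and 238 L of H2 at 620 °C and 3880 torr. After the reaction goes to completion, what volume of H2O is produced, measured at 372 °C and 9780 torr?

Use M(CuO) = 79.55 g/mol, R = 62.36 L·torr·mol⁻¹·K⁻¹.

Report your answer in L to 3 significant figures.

49.4 L

n(CuO) = 955 / 79.55 = 12.01 mol
n(H2) = PV/RT = (3880 × 238) / (62.36 × 893.15) = 16.58 mol
For 12.01 mol CuO, stoichiometry requires (1/1) × 12.01 = 12.01 mol H2; 16.58 mol is available, so CuO is limiting.
n(H2O) = (1/1) × 12.01 = 12.01 mol
V(H2O) = nRT/P = 12.01 × 62.36 × 645.15 / 9780 = 49.41 L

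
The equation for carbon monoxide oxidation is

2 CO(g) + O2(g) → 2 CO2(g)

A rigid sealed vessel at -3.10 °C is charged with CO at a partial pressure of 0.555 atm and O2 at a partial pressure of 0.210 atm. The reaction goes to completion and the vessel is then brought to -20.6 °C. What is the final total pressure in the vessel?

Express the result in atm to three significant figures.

0.519 atm

At constant V, partial pressures at -3.10 °C are proportional to moles, so apply stoichiometry directly to pressures.
P(O2) required for 0.555 atm of CO = (1/2) × 0.555 = 0.2775 atm; available 0.210 atm, so O2 is limiting.
P(CO) remaining = 0.555 − (2/1) × 0.210 = 0.1350 atm
P(gaseous products) = (2)/1 × 0.210 = 0.4200 atm
P_total at -3.10 °C = 0.1350 + 0.4200 = 0.5550 atm
Scaling to -20.6 °C: P = 0.5550 × 252.55/270.05 = 0.5190 atm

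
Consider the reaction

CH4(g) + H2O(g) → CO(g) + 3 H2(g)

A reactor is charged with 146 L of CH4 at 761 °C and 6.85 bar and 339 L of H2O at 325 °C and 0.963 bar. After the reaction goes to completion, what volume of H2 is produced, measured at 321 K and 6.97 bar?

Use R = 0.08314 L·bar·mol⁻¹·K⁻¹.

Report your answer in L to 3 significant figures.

75.4 L

n(CH4) = PV/RT = (6.85 × 146) / (0.08314 × 1034.15) = 11.63 mol
n(H2O) = PV/RT = (0.963 × 339) / (0.08314 × 598.15) = 6.565 mol
For 11.63 mol CH4, stoichiometry requires (1/1) × 11.63 = 11.63 mol H2O; 6.565 mol is available, so H2O is limiting.
n(H2) = (3/1) × 6.565 = 19.70 mol
V(H2) = nRT/P = 19.70 × 0.08314 × 321 / 6.97 = 75.43 L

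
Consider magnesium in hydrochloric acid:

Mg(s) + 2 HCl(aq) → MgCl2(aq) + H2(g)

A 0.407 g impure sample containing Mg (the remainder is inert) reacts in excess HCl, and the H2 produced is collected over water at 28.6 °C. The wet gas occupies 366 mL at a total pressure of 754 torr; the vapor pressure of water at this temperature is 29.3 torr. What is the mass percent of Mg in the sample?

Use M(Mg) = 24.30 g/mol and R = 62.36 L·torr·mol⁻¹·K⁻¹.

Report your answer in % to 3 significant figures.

P(H2) = 754 − 29.3 = 724.7 torr
n(H2) = PV/RT = (724.7 × 0.3660) / (62.36 × 301.75) = 0.01410 mol
n(Mg) = (1/1) × 0.01410 = 0.01410 mol
m(Mg) = 0.01410 × 24.30 = 0.3426 g
%Mg = 0.3426 / 0.407 × 100 = 84.18%

84.2 %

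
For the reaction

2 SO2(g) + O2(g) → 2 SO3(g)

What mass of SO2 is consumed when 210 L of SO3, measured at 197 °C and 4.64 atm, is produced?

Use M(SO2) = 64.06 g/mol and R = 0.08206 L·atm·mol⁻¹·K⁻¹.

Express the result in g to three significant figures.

n(SO3) = PV/RT = (4.64 × 210) / (0.08206 × 470.15) = 25.26 mol
n(SO2) = (2/2) × 25.26 = 25.26 mol
m(SO2) = 25.26 × 64.06 = 1618 g

1620 g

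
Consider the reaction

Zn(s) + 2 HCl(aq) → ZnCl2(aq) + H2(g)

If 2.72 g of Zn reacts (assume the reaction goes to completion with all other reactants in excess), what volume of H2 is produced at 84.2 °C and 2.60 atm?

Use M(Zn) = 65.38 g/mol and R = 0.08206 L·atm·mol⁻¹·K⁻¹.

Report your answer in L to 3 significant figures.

n(Zn) = 2.720 / 65.38 = 0.04160 mol
n(H2) = (1/1) × 0.04160 = 0.04160 mol
V = nRT/P = 0.04160 × 0.08206 × 357.35 / 2.60 = 0.4692 L

0.469 L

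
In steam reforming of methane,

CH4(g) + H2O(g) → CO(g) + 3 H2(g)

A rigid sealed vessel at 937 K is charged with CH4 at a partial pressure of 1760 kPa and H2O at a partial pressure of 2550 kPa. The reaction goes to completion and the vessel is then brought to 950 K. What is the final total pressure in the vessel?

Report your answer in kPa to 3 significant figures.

7940 kPa

With V and T fixed, P_i ∝ n_i, so the mole ratios apply directly to partial pressures at 937 K.
P(H2O) required for 1760 kPa of CH4 = (1/1) × 1760 = 1760 kPa; available 2550 kPa, so CH4 is limiting.
P(H2O) remaining = 2550 − (1/1) × 1760 = 790.0 kPa
P(gaseous products) = (1+3)/1 × 1760 = 7040 kPa
P_total at 937 K = 790.0 + 7040 = 7830 kPa
Scaling to 950 K: P = 7830 × 950/937 = 7939 kPa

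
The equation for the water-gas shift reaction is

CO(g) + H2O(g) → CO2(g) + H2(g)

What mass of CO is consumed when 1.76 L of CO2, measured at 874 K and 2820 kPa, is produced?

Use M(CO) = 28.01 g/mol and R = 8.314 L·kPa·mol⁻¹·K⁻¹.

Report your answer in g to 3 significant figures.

n(CO2) = PV/RT = (2820 × 1.76) / (8.314 × 874) = 0.6830 mol
n(CO) = (1/1) × 0.6830 = 0.6830 mol
m(CO) = 0.6830 × 28.01 = 19.13 g

19.1 g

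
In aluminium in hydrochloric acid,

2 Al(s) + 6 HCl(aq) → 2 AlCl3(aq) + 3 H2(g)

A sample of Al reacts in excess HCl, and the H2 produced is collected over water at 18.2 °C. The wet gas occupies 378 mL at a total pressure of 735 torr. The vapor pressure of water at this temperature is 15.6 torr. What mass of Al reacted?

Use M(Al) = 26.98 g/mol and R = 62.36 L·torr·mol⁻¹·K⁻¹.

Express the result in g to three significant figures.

P(H2) = 735 − 15.6 = 719.4 torr
n(H2) = PV/RT = (719.4 × 0.3780) / (62.36 × 291.35) = 0.01497 mol
n(Al) = (2/3) × 0.01497 = 0.009980 mol
m(Al) = 0.009980 × 26.98 = 0.2693 g

0.269 g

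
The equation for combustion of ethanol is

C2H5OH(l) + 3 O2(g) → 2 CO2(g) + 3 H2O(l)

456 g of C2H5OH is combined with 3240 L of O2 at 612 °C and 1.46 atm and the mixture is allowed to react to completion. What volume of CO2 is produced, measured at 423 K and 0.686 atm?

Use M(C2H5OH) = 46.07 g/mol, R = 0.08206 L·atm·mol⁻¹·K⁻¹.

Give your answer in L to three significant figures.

1000 L

n(C2H5OH) = 456 / 46.07 = 9.898 mol
n(O2) = PV/RT = (1.46 × 3240) / (0.08206 × 885.15) = 65.13 mol
For 9.898 mol C2H5OH, stoichiometry requires (3/1) × 9.898 = 29.69 mol O2; 65.13 mol is available, so C2H5OH is limiting.
n(CO2) = (2/1) × 9.898 = 19.80 mol
V(CO2) = nRT/P = 19.80 × 0.08206 × 423 / 0.686 = 1002 L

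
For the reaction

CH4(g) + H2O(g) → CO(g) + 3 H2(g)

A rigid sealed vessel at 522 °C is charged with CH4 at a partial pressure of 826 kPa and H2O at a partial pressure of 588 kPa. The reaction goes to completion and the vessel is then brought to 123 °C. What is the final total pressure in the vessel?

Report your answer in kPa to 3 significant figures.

With V and T fixed, P_i ∝ n_i, so the mole ratios apply directly to partial pressures at 522 °C.
P(H2O) required for 826 kPa of CH4 = (1/1) × 826 = 826.0 kPa; available 588 kPa, so H2O is limiting.
P(CH4) remaining = 826 − (1/1) × 588 = 238.0 kPa
P(gaseous products) = (1+3)/1 × 588 = 2352 kPa
P_total at 522 °C = 238.0 + 2352 = 2590 kPa
Scaling to 123 °C: P = 2590 × 396.15/795.15 = 1290 kPa

1290 kPa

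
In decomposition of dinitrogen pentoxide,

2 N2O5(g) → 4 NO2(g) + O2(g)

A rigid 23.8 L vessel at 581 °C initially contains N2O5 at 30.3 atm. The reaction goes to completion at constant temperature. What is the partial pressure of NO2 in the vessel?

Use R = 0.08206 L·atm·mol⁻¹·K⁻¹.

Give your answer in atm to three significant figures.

n(N2O5)₀ = PV/RT = (30.3 × 23.8) / (0.08206 × 854.15) = 10.29 mol
n(NO2) = (4/2) × 10.29 = 20.58 mol
P(NO2) = nRT/V = 20.58 × 0.08206 × 854.15 / 23.8 = 60.61 atm

60.6 atm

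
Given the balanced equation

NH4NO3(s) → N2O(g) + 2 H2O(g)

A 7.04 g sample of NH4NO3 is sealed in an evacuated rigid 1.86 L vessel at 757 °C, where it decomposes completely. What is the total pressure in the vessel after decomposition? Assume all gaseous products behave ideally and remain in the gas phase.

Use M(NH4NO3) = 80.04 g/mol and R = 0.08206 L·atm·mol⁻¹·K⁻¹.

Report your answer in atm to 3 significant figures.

n(NH4NO3) = 7.04 / 80.04 = 0.08796 mol
n(gas produced) = (3/1) × 0.08796 = 0.2639 mol
P = nRT/V = 0.2639 × 0.08206 × 1030.15 / 1.86 = 11.99 atm

12.0 atm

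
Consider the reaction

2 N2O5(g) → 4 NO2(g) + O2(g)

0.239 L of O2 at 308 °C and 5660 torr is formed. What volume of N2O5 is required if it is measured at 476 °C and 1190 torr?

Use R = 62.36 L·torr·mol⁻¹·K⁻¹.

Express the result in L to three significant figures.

n(O2) = PV/RT = (5660 × 0.239) / (62.36 × 581.15) = 0.03733 mol
n(N2O5) = (2/1) × 0.03733 = 0.07466 mol
V = nRT/P = 0.07466 × 62.36 × 749.15 / 1190 = 2.931 L

2.93 L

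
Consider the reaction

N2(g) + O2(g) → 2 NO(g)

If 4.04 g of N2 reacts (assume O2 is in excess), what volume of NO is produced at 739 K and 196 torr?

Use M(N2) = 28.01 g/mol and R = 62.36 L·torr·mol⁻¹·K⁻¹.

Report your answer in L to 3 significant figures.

67.8 L

n(N2) = 4.040 / 28.01 = 0.1442 mol
n(NO) = (2/1) × 0.1442 = 0.2884 mol
V = nRT/P = 0.2884 × 62.36 × 739 / 196 = 67.81 L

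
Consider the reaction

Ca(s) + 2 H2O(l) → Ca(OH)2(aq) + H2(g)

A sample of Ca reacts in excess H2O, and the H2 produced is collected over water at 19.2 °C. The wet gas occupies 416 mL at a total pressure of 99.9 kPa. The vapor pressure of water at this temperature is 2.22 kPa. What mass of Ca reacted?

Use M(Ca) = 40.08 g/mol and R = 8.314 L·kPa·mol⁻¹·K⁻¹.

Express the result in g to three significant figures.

0.670 g

P(H2) = 99.9 − 2.22 = 97.68 kPa
n(H2) = PV/RT = (97.68 × 0.4160) / (8.314 × 292.35) = 0.01672 mol
n(Ca) = (1/1) × 0.01672 = 0.01672 mol
m(Ca) = 0.01672 × 40.08 = 0.6701 g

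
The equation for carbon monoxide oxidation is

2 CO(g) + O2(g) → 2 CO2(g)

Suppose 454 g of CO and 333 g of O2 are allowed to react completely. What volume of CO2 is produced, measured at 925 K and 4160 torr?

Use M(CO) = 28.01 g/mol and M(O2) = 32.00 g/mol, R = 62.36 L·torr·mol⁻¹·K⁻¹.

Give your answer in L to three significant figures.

225 L

n(CO) = 454 / 28.01 = 16.21 mol
n(O2) = 333 / 32.00 = 10.41 mol
For 16.21 mol CO, stoichiometry requires (1/2) × 16.21 = 8.105 mol O2; 10.41 mol is available, so CO is limiting.
n(CO2) = (2/2) × 16.21 = 16.21 mol
V(CO2) = nRT/P = 16.21 × 62.36 × 925 / 4160 = 224.8 L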